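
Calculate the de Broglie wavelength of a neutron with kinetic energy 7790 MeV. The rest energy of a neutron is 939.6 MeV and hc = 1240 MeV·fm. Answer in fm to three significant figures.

Total energy E = KE + m₀c² = 7790 + 939.6 = 8729.6 MeV.
(pc)² = E² − (m₀c²)² = (8729.6)² − (939.6)² = 7.532 × 10⁷ MeV², so pc = 8679 MeV.
λ = hc/(pc) = 1240 MeV·fm / 8679 MeV = 0.143 fm.

λ = 0.143 fm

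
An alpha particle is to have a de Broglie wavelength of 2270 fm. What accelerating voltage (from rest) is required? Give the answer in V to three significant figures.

V = 20.0 V

p = h/λ = 6.626 × 10⁻³⁴ / 2.270 × 10⁻¹² = 2.919 × 10⁻²² kg·m/s.
KE = p²/(2m) = 6.411 × 10⁻¹⁸ J.
V = KE/2e = 6.411 × 10⁻¹⁸ / (2 × 1.602 × 10⁻¹⁹) = 20.0 V.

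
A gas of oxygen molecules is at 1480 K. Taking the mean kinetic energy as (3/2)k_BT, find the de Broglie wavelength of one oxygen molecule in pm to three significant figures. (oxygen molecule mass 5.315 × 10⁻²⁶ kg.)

λ = 11.6 pm

KE = (3/2)k_BT = 1.5 × 1.381 × 10⁻²³ × 1480 = 3.066 × 10⁻²⁰ J.
p = √(2mKE) = √(2 × 5.315 × 10⁻²⁶ × 3.066 × 10⁻²⁰) = 5.709 × 10⁻²³ kg·m/s.
λ = h/p = 1.16 × 10⁻¹¹ m = 11.6 pm.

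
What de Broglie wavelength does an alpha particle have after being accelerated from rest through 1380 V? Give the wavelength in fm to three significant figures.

λ = 273 fm

KE = 2eV = 2 × 1.602 × 10⁻¹⁹ × 1380 = 4.422 × 10⁻¹⁶ J.
p = √(2mKE) = √(2 × 6.645 × 10⁻²⁷ × 4.422 × 10⁻¹⁶) = 2.424 × 10⁻²¹ kg·m/s.
λ = h/p = 6.626 × 10⁻³⁴ / 2.424 × 10⁻²¹ = 2.73 × 10⁻¹³ m = 273 fm.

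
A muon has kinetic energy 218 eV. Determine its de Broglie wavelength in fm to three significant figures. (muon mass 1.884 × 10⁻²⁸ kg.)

KE = 218 eV = 3.492 × 10⁻¹⁷ J.
p = √(2mKE) = √(2 × 1.884 × 10⁻²⁸ × 3.492 × 10⁻¹⁷) = 1.147 × 10⁻²² kg·m/s.
λ = h/p = 6.626 × 10⁻³⁴ / 1.147 × 10⁻²² = 5.78 × 10⁻¹² m = 5780 fm.

λ = 5780 fm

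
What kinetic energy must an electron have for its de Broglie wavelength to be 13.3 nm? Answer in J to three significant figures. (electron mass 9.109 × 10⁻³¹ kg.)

p = h/λ = 6.626 × 10⁻³⁴ / 1.330 × 10⁻⁸ = 4.982 × 10⁻²⁶ kg·m/s.
KE = p²/(2m) = (4.982 × 10⁻²⁶)² / (2 × 9.109 × 10⁻³¹) = 1.362 × 10⁻²¹ J = 1.36 × 10⁻²¹ J.

KE = 1.36 × 10⁻²¹ J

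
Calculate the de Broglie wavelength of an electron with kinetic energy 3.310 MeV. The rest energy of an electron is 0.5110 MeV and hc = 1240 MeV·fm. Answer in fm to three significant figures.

Total energy E = KE + m₀c² = 3.310 + 0.5110 = 3.8210 MeV.
(pc)² = E² − (m₀c²)² = (3.8210)² − (0.5110)² = 14.34 MeV², so pc = 3.787 MeV.
λ = hc/(pc) = 1240 MeV·fm / 3.787 MeV = 327 fm.

λ = 327 fm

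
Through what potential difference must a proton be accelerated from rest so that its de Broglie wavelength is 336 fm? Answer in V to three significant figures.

V = 7250 V

p = h/λ = 6.626 × 10⁻³⁴ / 3.360 × 10⁻¹³ = 1.972 × 10⁻²¹ kg·m/s.
KE = p²/(2m) = 1.162 × 10⁻¹⁵ J.
V = KE/e = 1.162 × 10⁻¹⁵ / (1.602 × 10⁻¹⁹) = 7250 V.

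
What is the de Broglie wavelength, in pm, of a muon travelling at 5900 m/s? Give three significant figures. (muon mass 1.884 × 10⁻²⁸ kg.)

λ = 596 pm

p = mv = 1.884 × 10⁻²⁸ × 5900 = 1.112 × 10⁻²⁴ kg·m/s.
λ = h/p = 6.626 × 10⁻³⁴ / 1.112 × 10⁻²⁴ = 5.96 × 10⁻¹⁰ m = 596 pm.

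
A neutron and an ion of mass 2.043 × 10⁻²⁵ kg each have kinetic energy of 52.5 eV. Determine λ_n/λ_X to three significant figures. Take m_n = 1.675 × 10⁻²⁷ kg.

At fixed KE, p = √(2mKE) so λ = h/p ∝ 1/√m.
λ_n/λ_X = √(m_X/m_n) = √(2.043 × 10⁻²⁵/1.675 × 10⁻²⁷) = √(122.0) = 11.0.

λ_n/λ_X = 11.0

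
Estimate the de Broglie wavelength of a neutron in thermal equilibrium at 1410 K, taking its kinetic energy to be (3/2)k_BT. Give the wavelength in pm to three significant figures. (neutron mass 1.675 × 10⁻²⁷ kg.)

KE = (3/2)k_BT = 1.5 × 1.381 × 10⁻²³ × 1410 = 2.921 × 10⁻²⁰ J.
p = √(2mKE) = √(2 × 1.675 × 10⁻²⁷ × 2.921 × 10⁻²⁰) = 9.892 × 10⁻²⁴ kg·m/s.
λ = h/p = 6.70 × 10⁻¹¹ m = 67.0 pm.

λ = 67.0 pm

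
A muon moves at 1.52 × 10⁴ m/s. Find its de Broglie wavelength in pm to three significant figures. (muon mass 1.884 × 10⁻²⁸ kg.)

λ = 231 pm

p = mv = 1.884 × 10⁻²⁸ × 1.52 × 10⁴ = 2.864 × 10⁻²⁴ kg·m/s.
λ = h/p = 6.626 × 10⁻³⁴ / 2.864 × 10⁻²⁴ = 2.31 × 10⁻¹⁰ m = 231 pm.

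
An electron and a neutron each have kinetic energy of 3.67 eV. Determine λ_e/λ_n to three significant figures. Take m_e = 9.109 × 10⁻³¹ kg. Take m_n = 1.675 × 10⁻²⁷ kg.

At fixed KE, p = √(2mKE) so λ = h/p ∝ 1/√m.
λ_e/λ_n = √(m_n/m_e) = √(1.675 × 10⁻²⁷/9.109 × 10⁻³¹) = √(1839) = 42.9.

λ_e/λ_n = 42.9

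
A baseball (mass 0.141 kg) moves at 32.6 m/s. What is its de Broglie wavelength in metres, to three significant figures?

λ = 1.44 × 10⁻³⁴ m

p = mv = 0.141 × 32.6 = 4.597 kg·m/s.
λ = h/p = 6.626 × 10⁻³⁴ / 4.597 = 1.44 × 10⁻³⁴ m.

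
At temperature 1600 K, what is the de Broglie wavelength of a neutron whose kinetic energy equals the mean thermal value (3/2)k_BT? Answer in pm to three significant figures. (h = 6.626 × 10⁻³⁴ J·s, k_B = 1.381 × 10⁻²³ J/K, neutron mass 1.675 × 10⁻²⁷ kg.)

KE = (3/2)k_BT = 1.5 × 1.381 × 10⁻²³ × 1600 = 3.314 × 10⁻²⁰ J.
p = √(2mKE) = √(2 × 1.675 × 10⁻²⁷ × 3.314 × 10⁻²⁰) = 1.054 × 10⁻²³ kg·m/s.
λ = h/p = 6.29 × 10⁻¹¹ m = 62.9 pm.

λ = 62.9 pm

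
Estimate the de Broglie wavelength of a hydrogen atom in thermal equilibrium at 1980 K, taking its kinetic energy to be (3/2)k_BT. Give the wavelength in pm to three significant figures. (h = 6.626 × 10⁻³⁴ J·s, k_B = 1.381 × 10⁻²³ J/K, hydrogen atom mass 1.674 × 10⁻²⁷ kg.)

λ = 56.5 pm

KE = (3/2)k_BT = 1.5 × 1.381 × 10⁻²³ × 1980 = 4.102 × 10⁻²⁰ J.
p = √(2mKE) = √(2 × 1.674 × 10⁻²⁷ × 4.102 × 10⁻²⁰) = 1.172 × 10⁻²³ kg·m/s.
λ = h/p = 5.65 × 10⁻¹¹ m = 56.5 pm.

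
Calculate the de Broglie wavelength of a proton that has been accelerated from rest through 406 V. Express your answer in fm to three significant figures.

KE = eV = 1.602 × 10⁻¹⁹ × 406.0 = 6.504 × 10⁻¹⁷ J.
p = √(2mKE) = √(2 × 1.673 × 10⁻²⁷ × 6.504 × 10⁻¹⁷) = 4.665 × 10⁻²² kg·m/s.
λ = h/p = 6.626 × 10⁻³⁴ / 4.665 × 10⁻²² = 1.42 × 10⁻¹² m = 1420 fm.

λ = 1420 fm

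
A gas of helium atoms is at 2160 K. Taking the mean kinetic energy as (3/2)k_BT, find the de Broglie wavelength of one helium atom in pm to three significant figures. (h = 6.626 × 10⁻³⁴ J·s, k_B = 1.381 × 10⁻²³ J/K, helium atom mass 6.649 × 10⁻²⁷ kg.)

λ = 27.2 pm

KE = (3/2)k_BT = 1.5 × 1.381 × 10⁻²³ × 2160 = 4.474 × 10⁻²⁰ J.
p = √(2mKE) = √(2 × 6.649 × 10⁻²⁷ × 4.474 × 10⁻²⁰) = 2.439 × 10⁻²³ kg·m/s.
λ = h/p = 2.72 × 10⁻¹¹ m = 27.2 pm.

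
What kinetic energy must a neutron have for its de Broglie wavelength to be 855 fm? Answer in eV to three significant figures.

KE = 1120 eV

p = h/λ = 6.626 × 10⁻³⁴ / 8.550 × 10⁻¹³ = 7.750 × 10⁻²² kg·m/s.
KE = p²/(2m) = (7.750 × 10⁻²²)² / (2 × 1.675 × 10⁻²⁷) = 1.793 × 10⁻¹⁶ J = 1120 eV.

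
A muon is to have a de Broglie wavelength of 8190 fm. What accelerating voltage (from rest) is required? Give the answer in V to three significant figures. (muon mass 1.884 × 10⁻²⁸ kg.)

V = 108 V

p = h/λ = 6.626 × 10⁻³⁴ / 8.190 × 10⁻¹² = 8.090 × 10⁻²³ kg·m/s.
KE = p²/(2m) = 1.737 × 10⁻¹⁷ J.
V = KE/e = 1.737 × 10⁻¹⁷ / (1.602 × 10⁻¹⁹) = 108 V.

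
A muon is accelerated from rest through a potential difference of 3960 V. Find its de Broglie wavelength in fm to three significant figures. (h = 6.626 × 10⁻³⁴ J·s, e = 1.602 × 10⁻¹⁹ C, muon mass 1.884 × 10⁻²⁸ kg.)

KE = eV = 1.602 × 10⁻¹⁹ × 3960 = 6.344 × 10⁻¹⁶ J.
p = √(2mKE) = √(2 × 1.884 × 10⁻²⁸ × 6.344 × 10⁻¹⁶) = 4.889 × 10⁻²² kg·m/s.
λ = h/p = 6.626 × 10⁻³⁴ / 4.889 × 10⁻²² = 1.36 × 10⁻¹² m = 1360 fm.

λ = 1360 fm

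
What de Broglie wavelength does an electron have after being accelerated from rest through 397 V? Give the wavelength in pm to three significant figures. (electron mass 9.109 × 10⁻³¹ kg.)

λ = 61.6 pm

KE = eV = 1.602 × 10⁻¹⁹ × 397.0 = 6.360 × 10⁻¹⁷ J.
p = √(2mKE) = √(2 × 9.109 × 10⁻³¹ × 6.360 × 10⁻¹⁷) = 1.076 × 10⁻²³ kg·m/s.
λ = h/p = 6.626 × 10⁻³⁴ / 1.076 × 10⁻²³ = 6.16 × 10⁻¹¹ m = 61.6 pm.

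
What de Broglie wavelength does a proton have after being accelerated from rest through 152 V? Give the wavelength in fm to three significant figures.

λ = 2320 fm

KE = eV = 1.602 × 10⁻¹⁹ × 152.0 = 2.435 × 10⁻¹⁷ J.
p = √(2mKE) = √(2 × 1.673 × 10⁻²⁷ × 2.435 × 10⁻¹⁷) = 2.854 × 10⁻²² kg·m/s.
λ = h/p = 6.626 × 10⁻³⁴ / 2.854 × 10⁻²² = 2.32 × 10⁻¹² m = 2320 fm.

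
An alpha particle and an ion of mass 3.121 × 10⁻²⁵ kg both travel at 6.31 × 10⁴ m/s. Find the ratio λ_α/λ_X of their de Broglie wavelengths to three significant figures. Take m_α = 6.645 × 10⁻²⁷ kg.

λ_α/λ_X = 47.0

At fixed v, p = mv so λ = h/(mv) ∝ 1/m.
λ_α/λ_X = m_X/m_α = 3.121 × 10⁻²⁵/6.645 × 10⁻²⁷ = 47.0.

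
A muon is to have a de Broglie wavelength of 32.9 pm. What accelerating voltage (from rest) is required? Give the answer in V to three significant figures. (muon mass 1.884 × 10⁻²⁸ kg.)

p = h/λ = 6.626 × 10⁻³⁴ / 3.290 × 10⁻¹¹ = 2.014 × 10⁻²³ kg·m/s.
KE = p²/(2m) = 1.076 × 10⁻¹⁸ J.
V = KE/e = 1.076 × 10⁻¹⁸ / (1.602 × 10⁻¹⁹) = 6.72 V.

V = 6.72 V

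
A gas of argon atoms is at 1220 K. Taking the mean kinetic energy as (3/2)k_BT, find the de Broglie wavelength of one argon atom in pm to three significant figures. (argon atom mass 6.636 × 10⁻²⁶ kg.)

λ = 11.4 pm

KE = (3/2)k_BT = 1.5 × 1.381 × 10⁻²³ × 1220 = 2.527 × 10⁻²⁰ J.
p = √(2mKE) = √(2 × 6.636 × 10⁻²⁶ × 2.527 × 10⁻²⁰) = 5.791 × 10⁻²³ kg·m/s.
λ = h/p = 1.14 × 10⁻¹¹ m = 11.4 pm.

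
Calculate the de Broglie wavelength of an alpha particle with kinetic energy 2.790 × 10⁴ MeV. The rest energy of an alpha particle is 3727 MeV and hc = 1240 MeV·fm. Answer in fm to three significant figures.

Total energy E = KE + m₀c² = 2.790 × 10⁴ + 3727 = 31627 MeV.
(pc)² = E² − (m₀c²)² = (31627)² − (3727)² = 9.864 × 10⁸ MeV², so pc = 3.141 × 10⁴ MeV.
λ = hc/(pc) = 1240 MeV·fm / 3.141 × 10⁴ MeV = 0.0395 fm.

λ = 0.0395 fm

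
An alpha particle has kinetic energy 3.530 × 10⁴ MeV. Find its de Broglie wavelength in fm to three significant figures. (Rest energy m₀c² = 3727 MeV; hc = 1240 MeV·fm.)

λ = 0.0319 fm

Total energy E = KE + m₀c² = 3.530 × 10⁴ + 3727 = 39027 MeV.
(pc)² = E² − (m₀c²)² = (39027)² − (3727)² = 1.509 × 10⁹ MeV², so pc = 3.885 × 10⁴ MeV.
λ = hc/(pc) = 1240 MeV·fm / 3.885 × 10⁴ MeV = 0.0319 fm.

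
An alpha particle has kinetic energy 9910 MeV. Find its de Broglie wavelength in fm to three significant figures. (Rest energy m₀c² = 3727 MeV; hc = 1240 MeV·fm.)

Total energy E = KE + m₀c² = 9910 + 3727 = 13637 MeV.
(pc)² = E² − (m₀c²)² = (13637)² − (3727)² = 1.721 × 10⁸ MeV², so pc = 1.312 × 10⁴ MeV.
λ = hc/(pc) = 1240 MeV·fm / 1.312 × 10⁴ MeV = 0.0945 fm.

λ = 0.0945 fm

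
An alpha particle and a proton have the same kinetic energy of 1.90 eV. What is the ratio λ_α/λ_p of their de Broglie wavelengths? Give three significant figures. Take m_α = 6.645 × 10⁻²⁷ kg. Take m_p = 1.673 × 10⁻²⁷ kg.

At fixed KE, p = √(2mKE) so λ = h/p ∝ 1/√m.
λ_α/λ_p = √(m_p/m_α) = √(1.673 × 10⁻²⁷/6.645 × 10⁻²⁷) = √(0.2518) = 0.502.

λ_α/λ_p = 0.502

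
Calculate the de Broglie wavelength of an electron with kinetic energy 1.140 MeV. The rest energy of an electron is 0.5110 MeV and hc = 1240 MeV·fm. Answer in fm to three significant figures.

Total energy E = KE + m₀c² = 1.140 + 0.5110 = 1.6510 MeV.
(pc)² = E² − (m₀c²)² = (1.6510)² − (0.5110)² = 2.465 MeV², so pc = 1.570 MeV.
λ = hc/(pc) = 1240 MeV·fm / 1.570 MeV = 790 fm.

λ = 790 fm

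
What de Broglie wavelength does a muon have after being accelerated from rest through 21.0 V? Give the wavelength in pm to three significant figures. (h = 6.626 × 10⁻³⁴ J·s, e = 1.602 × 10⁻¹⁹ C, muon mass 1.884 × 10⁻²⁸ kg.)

KE = eV = 1.602 × 10⁻¹⁹ × 21.00 = 3.364 × 10⁻¹⁸ J.
p = √(2mKE) = √(2 × 1.884 × 10⁻²⁸ × 3.364 × 10⁻¹⁸) = 3.560 × 10⁻²³ kg·m/s.
λ = h/p = 6.626 × 10⁻³⁴ / 3.560 × 10⁻²³ = 1.86 × 10⁻¹¹ m = 18.6 pm.

λ = 18.6 pm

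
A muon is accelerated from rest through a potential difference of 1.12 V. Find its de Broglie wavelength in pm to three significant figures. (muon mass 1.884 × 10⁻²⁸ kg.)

KE = eV = 1.602 × 10⁻¹⁹ × 1.120 = 1.794 × 10⁻¹⁹ J.
p = √(2mKE) = √(2 × 1.884 × 10⁻²⁸ × 1.794 × 10⁻¹⁹) = 8.222 × 10⁻²⁴ kg·m/s.
λ = h/p = 6.626 × 10⁻³⁴ / 8.222 × 10⁻²⁴ = 8.06 × 10⁻¹¹ m = 80.6 pm.

λ = 80.6 pm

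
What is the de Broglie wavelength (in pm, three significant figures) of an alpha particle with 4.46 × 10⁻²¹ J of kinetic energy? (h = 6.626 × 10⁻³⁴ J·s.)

p = √(2mKE) = √(2 × 6.645 × 10⁻²⁷ × 4.460 × 10⁻²¹) = 7.699 × 10⁻²⁴ kg·m/s.
λ = h/p = 6.626 × 10⁻³⁴ / 7.699 × 10⁻²⁴ = 8.61 × 10⁻¹¹ m = 86.1 pm.

λ = 86.1 pm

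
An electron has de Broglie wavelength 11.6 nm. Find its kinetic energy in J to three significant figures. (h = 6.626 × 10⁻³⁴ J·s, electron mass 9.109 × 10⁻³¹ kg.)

p = h/λ = 6.626 × 10⁻³⁴ / 1.160 × 10⁻⁸ = 5.712 × 10⁻²⁶ kg·m/s.
KE = p²/(2m) = (5.712 × 10⁻²⁶)² / (2 × 9.109 × 10⁻³¹) = 1.791 × 10⁻²¹ J = 1.79 × 10⁻²¹ J.

KE = 1.79 × 10⁻²¹ J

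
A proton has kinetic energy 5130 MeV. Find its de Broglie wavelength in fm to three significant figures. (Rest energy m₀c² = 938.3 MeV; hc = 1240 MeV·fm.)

λ = 0.207 fm

Total energy E = KE + m₀c² = 5130 + 938.3 = 6068.3 MeV.
(pc)² = E² − (m₀c²)² = (6068.3)² − (938.3)² = 3.594 × 10⁷ MeV², so pc = 5995 MeV.
λ = hc/(pc) = 1240 MeV·fm / 5995 MeV = 0.207 fm.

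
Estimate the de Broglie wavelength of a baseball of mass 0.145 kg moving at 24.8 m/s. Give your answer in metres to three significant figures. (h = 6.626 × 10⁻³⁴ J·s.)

p = mv = 0.145 × 24.8 = 3.596 kg·m/s.
λ = h/p = 6.626 × 10⁻³⁴ / 3.596 = 1.84 × 10⁻³⁴ m.

λ = 1.84 × 10⁻³⁴ m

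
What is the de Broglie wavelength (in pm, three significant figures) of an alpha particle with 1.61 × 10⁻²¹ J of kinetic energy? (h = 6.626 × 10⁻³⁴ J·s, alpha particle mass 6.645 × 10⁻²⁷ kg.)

p = √(2mKE) = √(2 × 6.645 × 10⁻²⁷ × 1.610 × 10⁻²¹) = 4.626 × 10⁻²⁴ kg·m/s.
λ = h/p = 6.626 × 10⁻³⁴ / 4.626 × 10⁻²⁴ = 1.43 × 10⁻¹⁰ m = 143 pm.

λ = 143 pm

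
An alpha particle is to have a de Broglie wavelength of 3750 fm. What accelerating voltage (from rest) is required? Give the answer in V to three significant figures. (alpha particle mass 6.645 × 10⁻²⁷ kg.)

p = h/λ = 6.626 × 10⁻³⁴ / 3.750 × 10⁻¹² = 1.767 × 10⁻²² kg·m/s.
KE = p²/(2m) = 2.349 × 10⁻¹⁸ J.
V = KE/2e = 2.349 × 10⁻¹⁸ / (2 × 1.602 × 10⁻¹⁹) = 7.33 V.

V = 7.33 V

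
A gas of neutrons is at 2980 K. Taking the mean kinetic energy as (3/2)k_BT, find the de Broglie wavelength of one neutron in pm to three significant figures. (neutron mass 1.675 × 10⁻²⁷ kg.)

KE = (3/2)k_BT = 1.5 × 1.381 × 10⁻²³ × 2980 = 6.173 × 10⁻²⁰ J.
p = √(2mKE) = √(2 × 1.675 × 10⁻²⁷ × 6.173 × 10⁻²⁰) = 1.438 × 10⁻²³ kg·m/s.
λ = h/p = 4.61 × 10⁻¹¹ m = 46.1 pm.

λ = 46.1 pm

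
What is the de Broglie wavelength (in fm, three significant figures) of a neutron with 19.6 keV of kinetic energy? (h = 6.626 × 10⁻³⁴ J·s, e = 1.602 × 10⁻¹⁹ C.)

KE = 19.6 keV = 3.140 × 10⁻¹⁵ J.
p = √(2mKE) = √(2 × 1.675 × 10⁻²⁷ × 3.140 × 10⁻¹⁵) = 3.243 × 10⁻²¹ kg·m/s.
λ = h/p = 6.626 × 10⁻³⁴ / 3.243 × 10⁻²¹ = 2.04 × 10⁻¹³ m = 204 fm.

λ = 204 fm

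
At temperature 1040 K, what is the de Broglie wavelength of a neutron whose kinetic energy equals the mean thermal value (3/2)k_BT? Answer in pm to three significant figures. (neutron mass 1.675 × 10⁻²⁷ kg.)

KE = (3/2)k_BT = 1.5 × 1.381 × 10⁻²³ × 1040 = 2.154 × 10⁻²⁰ J.
p = √(2mKE) = √(2 × 1.675 × 10⁻²⁷ × 2.154 × 10⁻²⁰) = 8.495 × 10⁻²⁴ kg·m/s.
λ = h/p = 7.80 × 10⁻¹¹ m = 78.0 pm.

λ = 78.0 pm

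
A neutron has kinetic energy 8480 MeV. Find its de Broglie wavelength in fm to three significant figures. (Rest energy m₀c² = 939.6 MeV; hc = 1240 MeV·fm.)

λ = 0.132 fm

Total energy E = KE + m₀c² = 8480 + 939.6 = 9419.6 MeV.
(pc)² = E² − (m₀c²)² = (9419.6)² − (939.6)² = 8.785 × 10⁷ MeV², so pc = 9373 MeV.
λ = hc/(pc) = 1240 MeV·fm / 9373 MeV = 0.132 fm.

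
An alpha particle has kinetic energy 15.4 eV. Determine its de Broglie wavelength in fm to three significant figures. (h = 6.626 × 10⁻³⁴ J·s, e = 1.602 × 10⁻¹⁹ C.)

λ = 3660 fm

KE = 15.4 eV = 2.467 × 10⁻¹⁸ J.
p = √(2mKE) = √(2 × 6.645 × 10⁻²⁷ × 2.467 × 10⁻¹⁸) = 1.811 × 10⁻²² kg·m/s.
λ = h/p = 6.626 × 10⁻³⁴ / 1.811 × 10⁻²² = 3.66 × 10⁻¹² m = 3660 fm.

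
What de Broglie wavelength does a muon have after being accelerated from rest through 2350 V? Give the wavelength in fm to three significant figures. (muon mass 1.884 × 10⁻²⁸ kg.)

λ = 1760 fm

KE = eV = 1.602 × 10⁻¹⁹ × 2350 = 3.765 × 10⁻¹⁶ J.
p = √(2mKE) = √(2 × 1.884 × 10⁻²⁸ × 3.765 × 10⁻¹⁶) = 3.766 × 10⁻²² kg·m/s.
λ = h/p = 6.626 × 10⁻³⁴ / 3.766 × 10⁻²² = 1.76 × 10⁻¹² m = 1760 fm.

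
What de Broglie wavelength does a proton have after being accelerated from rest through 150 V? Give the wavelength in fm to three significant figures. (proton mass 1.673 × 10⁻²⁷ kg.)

λ = 2340 fm

KE = eV = 1.602 × 10⁻¹⁹ × 150.0 = 2.403 × 10⁻¹⁷ J.
p = √(2mKE) = √(2 × 1.673 × 10⁻²⁷ × 2.403 × 10⁻¹⁷) = 2.836 × 10⁻²² kg·m/s.
λ = h/p = 6.626 × 10⁻³⁴ / 2.836 × 10⁻²² = 2.34 × 10⁻¹² m = 2340 fm.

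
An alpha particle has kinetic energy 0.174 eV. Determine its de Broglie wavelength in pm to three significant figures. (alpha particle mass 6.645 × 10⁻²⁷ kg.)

λ = 34.4 pm

KE = 0.174 eV = 2.787 × 10⁻²⁰ J.
p = √(2mKE) = √(2 × 6.645 × 10⁻²⁷ × 2.787 × 10⁻²⁰) = 1.925 × 10⁻²³ kg·m/s.
λ = h/p = 6.626 × 10⁻³⁴ / 1.925 × 10⁻²³ = 3.44 × 10⁻¹¹ m = 34.4 pm.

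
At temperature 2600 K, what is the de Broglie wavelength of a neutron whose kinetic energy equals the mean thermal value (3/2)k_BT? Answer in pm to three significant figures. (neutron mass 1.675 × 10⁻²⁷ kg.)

λ = 49.3 pm

KE = (3/2)k_BT = 1.5 × 1.381 × 10⁻²³ × 2600 = 5.386 × 10⁻²⁰ J.
p = √(2mKE) = √(2 × 1.675 × 10⁻²⁷ × 5.386 × 10⁻²⁰) = 1.343 × 10⁻²³ kg·m/s.
λ = h/p = 4.93 × 10⁻¹¹ m = 49.3 pm.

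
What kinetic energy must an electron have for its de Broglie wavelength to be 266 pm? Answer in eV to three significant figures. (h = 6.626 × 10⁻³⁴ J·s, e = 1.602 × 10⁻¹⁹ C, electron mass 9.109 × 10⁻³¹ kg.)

KE = 21.3 eV

p = h/λ = 6.626 × 10⁻³⁴ / 2.660 × 10⁻¹⁰ = 2.491 × 10⁻²⁴ kg·m/s.
KE = p²/(2m) = (2.491 × 10⁻²⁴)² / (2 × 9.109 × 10⁻³¹) = 3.406 × 10⁻¹⁸ J = 21.3 eV.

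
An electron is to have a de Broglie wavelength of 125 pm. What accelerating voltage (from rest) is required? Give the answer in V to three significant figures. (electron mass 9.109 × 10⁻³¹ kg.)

V = 96.3 V

p = h/λ = 6.626 × 10⁻³⁴ / 1.250 × 10⁻¹⁰ = 5.301 × 10⁻²⁴ kg·m/s.
KE = p²/(2m) = 1.542 × 10⁻¹⁷ J.
V = KE/e = 1.542 × 10⁻¹⁷ / (1.602 × 10⁻¹⁹) = 96.3 V.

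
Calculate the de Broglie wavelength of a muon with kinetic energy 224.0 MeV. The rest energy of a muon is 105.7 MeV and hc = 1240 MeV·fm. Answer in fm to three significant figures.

Total energy E = KE + m₀c² = 224.0 + 105.7 = 329.7 MeV.
(pc)² = E² − (m₀c²)² = (329.7)² − (105.7)² = 9.753 × 10⁴ MeV², so pc = 312.3 MeV.
λ = hc/(pc) = 1240 MeV·fm / 312.3 MeV = 3.97 fm.

λ = 3.97 fm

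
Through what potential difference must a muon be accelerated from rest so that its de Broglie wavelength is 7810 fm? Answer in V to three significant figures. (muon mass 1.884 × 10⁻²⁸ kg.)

p = h/λ = 6.626 × 10⁻³⁴ / 7.810 × 10⁻¹² = 8.484 × 10⁻²³ kg·m/s.
KE = p²/(2m) = 1.910 × 10⁻¹⁷ J.
V = KE/e = 1.910 × 10⁻¹⁷ / (1.602 × 10⁻¹⁹) = 119 V.

V = 119 V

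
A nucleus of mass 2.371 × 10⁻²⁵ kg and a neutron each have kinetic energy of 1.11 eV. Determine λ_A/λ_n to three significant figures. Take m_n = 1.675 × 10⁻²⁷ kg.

λ_A/λ_n = 0.0841

At fixed KE, p = √(2mKE) so λ = h/p ∝ 1/√m.
λ_A/λ_n = √(m_n/m_A) = √(1.675 × 10⁻²⁷/2.371 × 10⁻²⁵) = √(7.065 × 10⁻³) = 0.0841.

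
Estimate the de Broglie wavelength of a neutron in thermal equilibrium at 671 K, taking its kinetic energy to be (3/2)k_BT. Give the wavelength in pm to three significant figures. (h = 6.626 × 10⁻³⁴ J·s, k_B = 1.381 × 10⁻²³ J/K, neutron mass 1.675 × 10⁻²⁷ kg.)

KE = (3/2)k_BT = 1.5 × 1.381 × 10⁻²³ × 671 = 1.390 × 10⁻²⁰ J.
p = √(2mKE) = √(2 × 1.675 × 10⁻²⁷ × 1.390 × 10⁻²⁰) = 6.824 × 10⁻²⁴ kg·m/s.
λ = h/p = 9.71 × 10⁻¹¹ m = 97.1 pm.

λ = 97.1 pm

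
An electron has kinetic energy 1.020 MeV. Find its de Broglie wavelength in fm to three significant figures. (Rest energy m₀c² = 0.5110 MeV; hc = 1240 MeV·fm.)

λ = 859 fm

Total energy E = KE + m₀c² = 1.020 + 0.5110 = 1.5310 MeV.
(pc)² = E² − (m₀c²)² = (1.5310)² − (0.5110)² = 2.083 MeV², so pc = 1.443 MeV.
λ = hc/(pc) = 1240 MeV·fm / 1.443 MeV = 859 fm.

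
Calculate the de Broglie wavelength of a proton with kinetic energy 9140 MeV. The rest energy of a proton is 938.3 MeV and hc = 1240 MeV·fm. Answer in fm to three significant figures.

Total energy E = KE + m₀c² = 9140 + 938.3 = 10078.3 MeV.
(pc)² = E² − (m₀c²)² = (10078.3)² − (938.3)² = 1.007 × 10⁸ MeV², so pc = 1.003 × 10⁴ MeV.
λ = hc/(pc) = 1240 MeV·fm / 1.003 × 10⁴ MeV = 0.124 fm.

λ = 0.124 fm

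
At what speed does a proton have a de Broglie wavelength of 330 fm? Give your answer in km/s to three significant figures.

p = h/λ = 6.626 × 10⁻³⁴ / 3.300 × 10⁻¹³ = 2.008 × 10⁻²¹ kg·m/s.
v = p/m = 2.008 × 10⁻²¹ / 1.673 × 10⁻²⁷ = 1.20 × 10⁶ m/s = 1200 km/s.

v = 1200 km/s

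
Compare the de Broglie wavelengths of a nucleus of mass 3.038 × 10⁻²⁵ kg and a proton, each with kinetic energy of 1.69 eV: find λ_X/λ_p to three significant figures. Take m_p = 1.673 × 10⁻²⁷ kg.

λ_X/λ_p = 0.0742

At fixed KE, p = √(2mKE) so λ = h/p ∝ 1/√m.
λ_X/λ_p = √(m_p/m_X) = √(1.673 × 10⁻²⁷/3.038 × 10⁻²⁵) = √(5.507 × 10⁻³) = 0.0742.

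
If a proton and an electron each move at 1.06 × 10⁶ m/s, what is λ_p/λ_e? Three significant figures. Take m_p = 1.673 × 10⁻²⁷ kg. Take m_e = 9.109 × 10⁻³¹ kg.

λ_p/λ_e = 5.44 × 10⁻⁴

At fixed v, p = mv so λ = h/(mv) ∝ 1/m.
λ_p/λ_e = m_e/m_p = 9.109 × 10⁻³¹/1.673 × 10⁻²⁷ = 5.44 × 10⁻⁴.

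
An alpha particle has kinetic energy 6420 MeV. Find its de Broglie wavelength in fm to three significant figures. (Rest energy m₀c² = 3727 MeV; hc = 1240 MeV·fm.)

λ = 0.131 fm

Total energy E = KE + m₀c² = 6420 + 3727 = 10147 MeV.
(pc)² = E² − (m₀c²)² = (10147)² − (3727)² = 8.907 × 10⁷ MeV², so pc = 9438 MeV.
λ = hc/(pc) = 1240 MeV·fm / 9438 MeV = 0.131 fm.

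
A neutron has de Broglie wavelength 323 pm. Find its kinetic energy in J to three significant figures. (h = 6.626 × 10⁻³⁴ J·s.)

p = h/λ = 6.626 × 10⁻³⁴ / 3.230 × 10⁻¹⁰ = 2.051 × 10⁻²⁴ kg·m/s.
KE = p²/(2m) = (2.051 × 10⁻²⁴)² / (2 × 1.675 × 10⁻²⁷) = 1.256 × 10⁻²¹ J = 1.26 × 10⁻²¹ J.

KE = 1.26 × 10⁻²¹ J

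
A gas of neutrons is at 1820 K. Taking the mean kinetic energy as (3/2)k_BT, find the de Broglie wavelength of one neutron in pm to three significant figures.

λ = 59.0 pm

KE = (3/2)k_BT = 1.5 × 1.381 × 10⁻²³ × 1820 = 3.770 × 10⁻²⁰ J.
p = √(2mKE) = √(2 × 1.675 × 10⁻²⁷ × 3.770 × 10⁻²⁰) = 1.124 × 10⁻²³ kg·m/s.
λ = h/p = 5.90 × 10⁻¹¹ m = 59.0 pm.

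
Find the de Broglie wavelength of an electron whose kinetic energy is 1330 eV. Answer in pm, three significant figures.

λ = 33.6 pm

KE = 1330 eV = 2.131 × 10⁻¹⁶ J.
p = √(2mKE) = √(2 × 9.109 × 10⁻³¹ × 2.131 × 10⁻¹⁶) = 1.970 × 10⁻²³ kg·m/s.
λ = h/p = 6.626 × 10⁻³⁴ / 1.970 × 10⁻²³ = 3.36 × 10⁻¹¹ m = 33.6 pm.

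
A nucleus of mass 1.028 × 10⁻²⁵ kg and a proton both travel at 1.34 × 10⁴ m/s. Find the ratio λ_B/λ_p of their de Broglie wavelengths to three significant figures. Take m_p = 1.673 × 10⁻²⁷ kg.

λ_B/λ_p = 0.0163

At fixed v, p = mv so λ = h/(mv) ∝ 1/m.
λ_B/λ_p = m_p/m_B = 1.673 × 10⁻²⁷/1.028 × 10⁻²⁵ = 0.0163.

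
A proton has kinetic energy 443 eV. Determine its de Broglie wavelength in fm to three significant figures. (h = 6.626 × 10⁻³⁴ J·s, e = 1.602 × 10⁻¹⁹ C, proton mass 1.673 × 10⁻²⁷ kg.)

KE = 443 eV = 7.097 × 10⁻¹⁷ J.
p = √(2mKE) = √(2 × 1.673 × 10⁻²⁷ × 7.097 × 10⁻¹⁷) = 4.873 × 10⁻²² kg·m/s.
λ = h/p = 6.626 × 10⁻³⁴ / 4.873 × 10⁻²² = 1.36 × 10⁻¹² m = 1360 fm.

λ = 1360 fm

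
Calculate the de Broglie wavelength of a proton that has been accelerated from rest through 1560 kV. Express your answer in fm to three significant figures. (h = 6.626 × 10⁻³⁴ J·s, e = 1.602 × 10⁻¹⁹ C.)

λ = 22.9 fm

KE = eV = 1.602 × 10⁻¹⁹ × 1.560 × 10⁶ = 2.499 × 10⁻¹³ J.
p = √(2mKE) = √(2 × 1.673 × 10⁻²⁷ × 2.499 × 10⁻¹³) = 2.892 × 10⁻²⁰ kg·m/s.
λ = h/p = 6.626 × 10⁻³⁴ / 2.892 × 10⁻²⁰ = 2.29 × 10⁻¹⁴ m = 22.9 fm.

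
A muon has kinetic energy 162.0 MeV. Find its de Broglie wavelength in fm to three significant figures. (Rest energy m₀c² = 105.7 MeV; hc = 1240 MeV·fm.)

λ = 5.04 fm

Total energy E = KE + m₀c² = 162.0 + 105.7 = 267.7 MeV.
(pc)² = E² − (m₀c²)² = (267.7)² − (105.7)² = 6.049 × 10⁴ MeV², so pc = 245.9 MeV.
λ = hc/(pc) = 1240 MeV·fm / 245.9 MeV = 5.04 fm.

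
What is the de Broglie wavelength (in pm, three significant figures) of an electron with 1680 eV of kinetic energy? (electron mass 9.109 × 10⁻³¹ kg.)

KE = 1680 eV = 2.691 × 10⁻¹⁶ J.
p = √(2mKE) = √(2 × 9.109 × 10⁻³¹ × 2.691 × 10⁻¹⁶) = 2.214 × 10⁻²³ kg·m/s.
λ = h/p = 6.626 × 10⁻³⁴ / 2.214 × 10⁻²³ = 2.99 × 10⁻¹¹ m = 29.9 pm.

λ = 29.9 pm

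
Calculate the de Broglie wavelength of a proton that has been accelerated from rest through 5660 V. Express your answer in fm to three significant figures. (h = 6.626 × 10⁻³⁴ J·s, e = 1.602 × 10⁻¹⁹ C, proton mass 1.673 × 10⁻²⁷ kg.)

KE = eV = 1.602 × 10⁻¹⁹ × 5660 = 9.067 × 10⁻¹⁶ J.
p = √(2mKE) = √(2 × 1.673 × 10⁻²⁷ × 9.067 × 10⁻¹⁶) = 1.742 × 10⁻²¹ kg·m/s.
λ = h/p = 6.626 × 10⁻³⁴ / 1.742 × 10⁻²¹ = 3.80 × 10⁻¹³ m = 380 fm.

λ = 380 fm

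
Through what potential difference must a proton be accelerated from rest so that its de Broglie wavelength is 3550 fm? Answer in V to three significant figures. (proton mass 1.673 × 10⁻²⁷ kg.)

p = h/λ = 6.626 × 10⁻³⁴ / 3.550 × 10⁻¹² = 1.866 × 10⁻²² kg·m/s.
KE = p²/(2m) = 1.041 × 10⁻¹⁷ J.
V = KE/e = 1.041 × 10⁻¹⁷ / (1.602 × 10⁻¹⁹) = 65.0 V.

V = 65.0 V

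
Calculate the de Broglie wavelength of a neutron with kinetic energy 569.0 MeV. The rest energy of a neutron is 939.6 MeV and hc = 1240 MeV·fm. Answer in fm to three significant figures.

λ = 1.05 fm

Total energy E = KE + m₀c² = 569.0 + 939.6 = 1508.6 MeV.
(pc)² = E² − (m₀c²)² = (1508.6)² − (939.6)² = 1.393 × 10⁶ MeV², so pc = 1180 MeV.
λ = hc/(pc) = 1240 MeV·fm / 1180 MeV = 1.05 fm.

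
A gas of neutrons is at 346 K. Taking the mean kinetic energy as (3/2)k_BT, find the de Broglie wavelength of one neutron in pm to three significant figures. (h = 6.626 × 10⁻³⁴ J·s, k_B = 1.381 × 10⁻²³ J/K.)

KE = (3/2)k_BT = 1.5 × 1.381 × 10⁻²³ × 346 = 7.167 × 10⁻²¹ J.
p = √(2mKE) = √(2 × 1.675 × 10⁻²⁷ × 7.167 × 10⁻²¹) = 4.900 × 10⁻²⁴ kg·m/s.
λ = h/p = 1.35 × 10⁻¹⁰ m = 135 pm.

λ = 135 pm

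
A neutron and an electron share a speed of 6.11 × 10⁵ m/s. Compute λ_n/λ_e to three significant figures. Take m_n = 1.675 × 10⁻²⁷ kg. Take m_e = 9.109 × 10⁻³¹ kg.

At fixed v, p = mv so λ = h/(mv) ∝ 1/m.
λ_n/λ_e = m_e/m_n = 9.109 × 10⁻³¹/1.675 × 10⁻²⁷ = 5.44 × 10⁻⁴.

λ_n/λ_e = 5.44 × 10⁻⁴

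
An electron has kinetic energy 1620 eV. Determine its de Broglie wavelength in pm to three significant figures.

λ = 30.5 pm

KE = 1620 eV = 2.595 × 10⁻¹⁶ J.
p = √(2mKE) = √(2 × 9.109 × 10⁻³¹ × 2.595 × 10⁻¹⁶) = 2.174 × 10⁻²³ kg·m/s.
λ = h/p = 6.626 × 10⁻³⁴ / 2.174 × 10⁻²³ = 3.05 × 10⁻¹¹ m = 30.5 pm.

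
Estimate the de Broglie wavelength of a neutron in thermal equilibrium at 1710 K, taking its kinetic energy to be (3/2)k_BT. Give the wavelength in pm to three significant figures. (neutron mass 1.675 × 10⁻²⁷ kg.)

KE = (3/2)k_BT = 1.5 × 1.381 × 10⁻²³ × 1710 = 3.542 × 10⁻²⁰ J.
p = √(2mKE) = √(2 × 1.675 × 10⁻²⁷ × 3.542 × 10⁻²⁰) = 1.089 × 10⁻²³ kg·m/s.
λ = h/p = 6.08 × 10⁻¹¹ m = 60.8 pm.

λ = 60.8 pm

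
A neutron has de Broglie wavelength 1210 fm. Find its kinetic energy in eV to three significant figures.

p = h/λ = 6.626 × 10⁻³⁴ / 1.210 × 10⁻¹² = 5.476 × 10⁻²² kg·m/s.
KE = p²/(2m) = (5.476 × 10⁻²²)² / (2 × 1.675 × 10⁻²⁷) = 8.951 × 10⁻¹⁷ J = 559 eV.

KE = 559 eV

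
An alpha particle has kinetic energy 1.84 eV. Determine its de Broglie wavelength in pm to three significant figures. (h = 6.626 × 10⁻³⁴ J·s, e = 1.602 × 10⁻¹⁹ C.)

λ = 10.6 pm

KE = 1.84 eV = 2.948 × 10⁻¹⁹ J.
p = √(2mKE) = √(2 × 6.645 × 10⁻²⁷ × 2.948 × 10⁻¹⁹) = 6.259 × 10⁻²³ kg·m/s.
λ = h/p = 6.626 × 10⁻³⁴ / 6.259 × 10⁻²³ = 1.06 × 10⁻¹¹ m = 10.6 pm.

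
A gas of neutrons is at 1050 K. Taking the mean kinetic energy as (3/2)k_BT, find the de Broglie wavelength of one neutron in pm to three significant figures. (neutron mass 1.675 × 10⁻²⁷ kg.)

λ = 77.6 pm

KE = (3/2)k_BT = 1.5 × 1.381 × 10⁻²³ × 1050 = 2.175 × 10⁻²⁰ J.
p = √(2mKE) = √(2 × 1.675 × 10⁻²⁷ × 2.175 × 10⁻²⁰) = 8.536 × 10⁻²⁴ kg·m/s.
λ = h/p = 7.76 × 10⁻¹¹ m = 77.6 pm.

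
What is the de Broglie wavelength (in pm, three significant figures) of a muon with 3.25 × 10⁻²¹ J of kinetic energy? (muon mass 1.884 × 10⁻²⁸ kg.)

p = √(2mKE) = √(2 × 1.884 × 10⁻²⁸ × 3.250 × 10⁻²¹) = 1.107 × 10⁻²⁴ kg·m/s.
λ = h/p = 6.626 × 10⁻³⁴ / 1.107 × 10⁻²⁴ = 5.99 × 10⁻¹⁰ m = 599 pm.

λ = 599 pm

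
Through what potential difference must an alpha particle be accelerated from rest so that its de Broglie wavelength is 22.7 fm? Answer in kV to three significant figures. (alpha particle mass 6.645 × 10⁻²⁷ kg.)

p = h/λ = 6.626 × 10⁻³⁴ / 2.270 × 10⁻¹⁴ = 2.919 × 10⁻²⁰ kg·m/s.
KE = p²/(2m) = 6.411 × 10⁻¹⁴ J.
V = KE/2e = 6.411 × 10⁻¹⁴ / (2 × 1.602 × 10⁻¹⁹) = 200 kV.

V = 200 kV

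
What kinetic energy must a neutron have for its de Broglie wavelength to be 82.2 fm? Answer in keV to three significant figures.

KE = 121 keV

p = h/λ = 6.626 × 10⁻³⁴ / 8.220 × 10⁻¹⁴ = 8.061 × 10⁻²¹ kg·m/s.
KE = p²/(2m) = (8.061 × 10⁻²¹)² / (2 × 1.675 × 10⁻²⁷) = 1.940 × 10⁻¹⁴ J = 121 keV.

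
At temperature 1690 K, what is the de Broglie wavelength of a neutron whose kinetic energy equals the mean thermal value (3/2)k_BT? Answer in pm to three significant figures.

KE = (3/2)k_BT = 1.5 × 1.381 × 10⁻²³ × 1690 = 3.501 × 10⁻²⁰ J.
p = √(2mKE) = √(2 × 1.675 × 10⁻²⁷ × 3.501 × 10⁻²⁰) = 1.083 × 10⁻²³ kg·m/s.
λ = h/p = 6.12 × 10⁻¹¹ m = 61.2 pm.

λ = 61.2 pm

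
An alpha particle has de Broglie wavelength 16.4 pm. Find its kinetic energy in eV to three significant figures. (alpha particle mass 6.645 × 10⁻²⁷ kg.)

KE = 0.767 eV

p = h/λ = 6.626 × 10⁻³⁴ / 1.640 × 10⁻¹¹ = 4.040 × 10⁻²³ kg·m/s.
KE = p²/(2m) = (4.040 × 10⁻²³)² / (2 × 6.645 × 10⁻²⁷) = 1.228 × 10⁻¹⁹ J = 0.767 eV.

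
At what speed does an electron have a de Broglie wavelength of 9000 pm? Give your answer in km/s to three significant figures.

p = h/λ = 6.626 × 10⁻³⁴ / 9.000 × 10⁻⁹ = 7.362 × 10⁻²⁶ kg·m/s.
v = p/m = 7.362 × 10⁻²⁶ / 9.109 × 10⁻³¹ = 8.08 × 10⁴ m/s = 80.8 km/s.

v = 80.8 km/s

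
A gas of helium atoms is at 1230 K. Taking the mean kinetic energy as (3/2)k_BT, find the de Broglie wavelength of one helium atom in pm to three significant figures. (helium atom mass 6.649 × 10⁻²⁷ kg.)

λ = 36.0 pm

KE = (3/2)k_BT = 1.5 × 1.381 × 10⁻²³ × 1230 = 2.548 × 10⁻²⁰ J.
p = √(2mKE) = √(2 × 6.649 × 10⁻²⁷ × 2.548 × 10⁻²⁰) = 1.841 × 10⁻²³ kg·m/s.
λ = h/p = 3.60 × 10⁻¹¹ m = 36.0 pm.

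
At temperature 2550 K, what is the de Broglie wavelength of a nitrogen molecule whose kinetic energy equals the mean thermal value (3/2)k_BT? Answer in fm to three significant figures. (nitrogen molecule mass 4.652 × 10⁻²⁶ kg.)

KE = (3/2)k_BT = 1.5 × 1.381 × 10⁻²³ × 2550 = 5.282 × 10⁻²⁰ J.
p = √(2mKE) = √(2 × 4.652 × 10⁻²⁶ × 5.282 × 10⁻²⁰) = 7.010 × 10⁻²³ kg·m/s.
λ = h/p = 9.45 × 10⁻¹² m = 9450 fm.

λ = 9450 fm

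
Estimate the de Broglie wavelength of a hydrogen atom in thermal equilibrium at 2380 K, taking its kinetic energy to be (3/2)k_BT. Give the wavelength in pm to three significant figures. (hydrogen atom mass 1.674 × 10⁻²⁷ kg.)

KE = (3/2)k_BT = 1.5 × 1.381 × 10⁻²³ × 2380 = 4.930 × 10⁻²⁰ J.
p = √(2mKE) = √(2 × 1.674 × 10⁻²⁷ × 4.930 × 10⁻²⁰) = 1.285 × 10⁻²³ kg·m/s.
λ = h/p = 5.16 × 10⁻¹¹ m = 51.6 pm.

λ = 51.6 pm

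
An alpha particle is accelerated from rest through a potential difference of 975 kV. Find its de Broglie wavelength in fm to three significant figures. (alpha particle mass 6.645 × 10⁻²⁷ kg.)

λ = 10.3 fm

KE = 2eV = 2 × 1.602 × 10⁻¹⁹ × 9.750 × 10⁵ = 3.124 × 10⁻¹³ J.
p = √(2mKE) = √(2 × 6.645 × 10⁻²⁷ × 3.124 × 10⁻¹³) = 6.443 × 10⁻²⁰ kg·m/s.
λ = h/p = 6.626 × 10⁻³⁴ / 6.443 × 10⁻²⁰ = 1.03 × 10⁻¹⁴ m = 10.3 fm.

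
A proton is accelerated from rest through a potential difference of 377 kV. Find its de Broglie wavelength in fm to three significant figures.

KE = eV = 1.602 × 10⁻¹⁹ × 3.770 × 10⁵ = 6.040 × 10⁻¹⁴ J.
p = √(2mKE) = √(2 × 1.673 × 10⁻²⁷ × 6.040 × 10⁻¹⁴) = 1.422 × 10⁻²⁰ kg·m/s.
λ = h/p = 6.626 × 10⁻³⁴ / 1.422 × 10⁻²⁰ = 4.66 × 10⁻¹⁴ m = 46.6 fm.

λ = 46.6 fm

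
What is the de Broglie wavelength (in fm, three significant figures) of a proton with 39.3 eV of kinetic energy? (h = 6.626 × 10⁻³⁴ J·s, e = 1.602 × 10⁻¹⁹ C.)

λ = 4570 fm

KE = 39.3 eV = 6.296 × 10⁻¹⁸ J.
p = √(2mKE) = √(2 × 1.673 × 10⁻²⁷ × 6.296 × 10⁻¹⁸) = 1.451 × 10⁻²² kg·m/s.
λ = h/p = 6.626 × 10⁻³⁴ / 1.451 × 10⁻²² = 4.57 × 10⁻¹² m = 4570 fm.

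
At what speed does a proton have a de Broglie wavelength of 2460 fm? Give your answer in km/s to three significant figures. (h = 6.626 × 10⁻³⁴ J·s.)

v = 161 km/s

p = h/λ = 6.626 × 10⁻³⁴ / 2.460 × 10⁻¹² = 2.693 × 10⁻²² kg·m/s.
v = p/m = 2.693 × 10⁻²² / 1.673 × 10⁻²⁷ = 1.61 × 10⁵ m/s = 161 km/s.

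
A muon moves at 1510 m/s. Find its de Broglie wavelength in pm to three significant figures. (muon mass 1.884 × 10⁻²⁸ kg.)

λ = 2330 pm

p = mv = 1.884 × 10⁻²⁸ × 1510 = 2.845 × 10⁻²⁵ kg·m/s.
λ = h/p = 6.626 × 10⁻³⁴ / 2.845 × 10⁻²⁵ = 2.33 × 10⁻⁹ m = 2330 pm.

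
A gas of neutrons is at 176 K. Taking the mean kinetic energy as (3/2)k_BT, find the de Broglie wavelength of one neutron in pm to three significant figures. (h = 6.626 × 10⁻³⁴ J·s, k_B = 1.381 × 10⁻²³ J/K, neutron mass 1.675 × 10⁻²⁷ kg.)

KE = (3/2)k_BT = 1.5 × 1.381 × 10⁻²³ × 176 = 3.646 × 10⁻²¹ J.
p = √(2mKE) = √(2 × 1.675 × 10⁻²⁷ × 3.646 × 10⁻²¹) = 3.495 × 10⁻²⁴ kg·m/s.
λ = h/p = 1.90 × 10⁻¹⁰ m = 190 pm.

λ = 190 pm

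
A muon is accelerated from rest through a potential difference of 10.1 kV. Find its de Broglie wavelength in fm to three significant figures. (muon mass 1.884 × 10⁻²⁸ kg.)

λ = 849 fm

KE = eV = 1.602 × 10⁻¹⁹ × 1.010 × 10⁴ = 1.618 × 10⁻¹⁵ J.
p = √(2mKE) = √(2 × 1.884 × 10⁻²⁸ × 1.618 × 10⁻¹⁵) = 7.808 × 10⁻²² kg·m/s.
λ = h/p = 6.626 × 10⁻³⁴ / 7.808 × 10⁻²² = 8.49 × 10⁻¹³ m = 849 fm.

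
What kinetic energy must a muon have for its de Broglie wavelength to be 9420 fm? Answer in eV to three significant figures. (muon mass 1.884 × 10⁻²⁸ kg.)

KE = 82.0 eV

p = h/λ = 6.626 × 10⁻³⁴ / 9.420 × 10⁻¹² = 7.034 × 10⁻²³ kg·m/s.
KE = p²/(2m) = (7.034 × 10⁻²³)² / (2 × 1.884 × 10⁻²⁸) = 1.313 × 10⁻¹⁷ J = 82.0 eV.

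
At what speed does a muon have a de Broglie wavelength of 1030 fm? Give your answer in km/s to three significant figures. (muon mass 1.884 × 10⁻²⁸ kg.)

v = 3410 km/s

p = h/λ = 6.626 × 10⁻³⁴ / 1.030 × 10⁻¹² = 6.433 × 10⁻²² kg·m/s.
v = p/m = 6.433 × 10⁻²² / 1.884 × 10⁻²⁸ = 3.41 × 10⁶ m/s = 3410 km/s.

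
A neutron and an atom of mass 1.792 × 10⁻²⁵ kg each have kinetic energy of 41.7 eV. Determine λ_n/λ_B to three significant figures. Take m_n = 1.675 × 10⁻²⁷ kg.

At fixed KE, p = √(2mKE) so λ = h/p ∝ 1/√m.
λ_n/λ_B = √(m_B/m_n) = √(1.792 × 10⁻²⁵/1.675 × 10⁻²⁷) = √(107.0) = 10.3.

λ_n/λ_B = 10.3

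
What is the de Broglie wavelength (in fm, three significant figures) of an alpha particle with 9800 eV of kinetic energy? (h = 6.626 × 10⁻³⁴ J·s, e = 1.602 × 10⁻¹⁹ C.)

λ = 145 fm

KE = 9800 eV = 1.570 × 10⁻¹⁵ J.
p = √(2mKE) = √(2 × 6.645 × 10⁻²⁷ × 1.570 × 10⁻¹⁵) = 4.568 × 10⁻²¹ kg·m/s.
λ = h/p = 6.626 × 10⁻³⁴ / 4.568 × 10⁻²¹ = 1.45 × 10⁻¹³ m = 145 fm.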